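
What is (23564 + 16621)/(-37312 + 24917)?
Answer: -8037/2479 ≈ -3.2420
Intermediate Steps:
(23564 + 16621)/(-37312 + 24917) = 40185/(-12395) = 40185*(-1/12395) = -8037/2479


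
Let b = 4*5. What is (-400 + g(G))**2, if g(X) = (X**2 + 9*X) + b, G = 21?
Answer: 62500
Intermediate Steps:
b = 20
g(X) = 20 + X**2 + 9*X (g(X) = (X**2 + 9*X) + 20 = 20 + X**2 + 9*X)
(-400 + g(G))**2 = (-400 + (20 + 21**2 + 9*21))**2 = (-400 + (20 + 441 + 189))**2 = (-400 + 650)**2 = 250**2 = 62500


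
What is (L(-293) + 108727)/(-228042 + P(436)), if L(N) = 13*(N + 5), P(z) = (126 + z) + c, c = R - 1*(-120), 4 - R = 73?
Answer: -104983/227429 ≈ -0.46161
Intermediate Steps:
R = -69 (R = 4 - 1*73 = 4 - 73 = -69)
c = 51 (c = -69 - 1*(-120) = -69 + 120 = 51)
P(z) = 177 + z (P(z) = (126 + z) + 51 = 177 + z)
L(N) = 65 + 13*N (L(N) = 13*(5 + N) = 65 + 13*N)
(L(-293) + 108727)/(-228042 + P(436)) = ((65 + 13*(-293)) + 108727)/(-228042 + (177 + 436)) = ((65 - 3809) + 108727)/(-228042 + 613) = (-3744 + 108727)/(-227429) = 104983*(-1/227429) = -104983/227429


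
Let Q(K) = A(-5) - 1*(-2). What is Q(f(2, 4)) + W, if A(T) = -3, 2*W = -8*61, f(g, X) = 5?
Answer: -245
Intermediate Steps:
W = -244 (W = (-8*61)/2 = (1/2)*(-488) = -244)
Q(K) = -1 (Q(K) = -3 - 1*(-2) = -3 + 2 = -1)
Q(f(2, 4)) + W = -1 - 244 = -245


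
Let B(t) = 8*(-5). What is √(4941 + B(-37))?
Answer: 13*√29 ≈ 70.007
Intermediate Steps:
B(t) = -40
√(4941 + B(-37)) = √(4941 - 40) = √4901 = 13*√29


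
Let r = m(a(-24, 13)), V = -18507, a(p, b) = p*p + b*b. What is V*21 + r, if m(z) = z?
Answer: -387902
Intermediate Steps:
a(p, b) = b² + p² (a(p, b) = p² + b² = b² + p²)
r = 745 (r = 13² + (-24)² = 169 + 576 = 745)
V*21 + r = -18507*21 + 745 = -388647 + 745 = -387902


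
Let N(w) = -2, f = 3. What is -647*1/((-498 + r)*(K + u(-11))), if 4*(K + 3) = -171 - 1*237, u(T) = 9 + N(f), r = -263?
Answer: -647/74578 ≈ -0.0086755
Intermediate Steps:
u(T) = 7 (u(T) = 9 - 2 = 7)
K = -105 (K = -3 + (-171 - 1*237)/4 = -3 + (-171 - 237)/4 = -3 + (¼)*(-408) = -3 - 102 = -105)
-647*1/((-498 + r)*(K + u(-11))) = -647*1/((-498 - 263)*(-105 + 7)) = -647/((-98*(-761))) = -647/74578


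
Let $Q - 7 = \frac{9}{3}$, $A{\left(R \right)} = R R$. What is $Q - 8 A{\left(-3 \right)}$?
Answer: $-62$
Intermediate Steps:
$A{\left(R \right)} = R^{2}$
$Q = 10$ ($Q = 7 + \frac{9}{3} = 7 + 9 \cdot \frac{1}{3} = 7 + 3 = 10$)
$Q - 8 A{\left(-3 \right)} = 10 - 8 \left(-3\right)^{2} = 10 - 72 = -62$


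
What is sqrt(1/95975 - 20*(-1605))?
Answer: sqrt(11827181606339)/19195 ≈ 179.16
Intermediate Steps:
sqrt(1/95975 - 20*(-1605)) = sqrt(1/95975 + 32100) = sqrt(3080797501/95975) = sqrt(11827181606339)/19195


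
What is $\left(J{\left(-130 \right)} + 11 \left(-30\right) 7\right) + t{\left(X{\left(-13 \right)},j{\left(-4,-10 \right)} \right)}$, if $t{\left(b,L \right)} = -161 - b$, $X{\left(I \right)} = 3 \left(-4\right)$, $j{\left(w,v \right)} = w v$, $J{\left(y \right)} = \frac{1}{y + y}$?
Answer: $- \frac{639341}{260} \approx -2459.0$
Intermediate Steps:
$J{\left(y \right)} = \frac{1}{2 y}$
$j{\left(w,v \right)} = v w$
$X{\left(I \right)} = -12$
$\left(J{\left(-130 \right)} + 11 \left(-30\right) 7\right) + t{\left(X{\left(-13 \right)},j{\left(-4,-10 \right)} \right)} = \left(\frac{1}{2 \left(-130\right)} + 11 \left(-30\right) 7\right) - 149 = \left(\frac{1}{2} \left(- \frac{1}{130}\right) - 2310\right) + \left(-161 + 12\right) = \left(- \frac{1}{260} - 2310\right) - 149 = - \frac{600601}{260} - 149 = - \frac{639341}{260}$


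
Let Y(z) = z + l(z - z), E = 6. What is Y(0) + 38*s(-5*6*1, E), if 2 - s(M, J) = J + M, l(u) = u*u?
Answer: 988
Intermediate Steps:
l(u) = u**2
s(M, J) = 2 - J - M (s(M, J) = 2 - (J + M) = 2 + (-J - M) = 2 - J - M)
Y(z) = z (Y(z) = z + (z - z)**2 = z + 0**2 = z + 0 = z)
Y(0) + 38*s(-5*6*1, E) = 0 + 38*(2 - 1*6 - (-5*6)) = 0 + 38*(2 - 6 - (-30)) = 0 + 38*(2 - 6 - 1*(-30)) = 0 + 38*(2 - 6 + 30) = 0 + 38*26 = 0 + 988 = 988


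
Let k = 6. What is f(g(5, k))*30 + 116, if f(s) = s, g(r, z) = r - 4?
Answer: 146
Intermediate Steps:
g(r, z) = -4 + r
f(g(5, k))*30 + 116 = (-4 + 5)*30 + 116 = 1*30 + 116 = 30 + 116 = 146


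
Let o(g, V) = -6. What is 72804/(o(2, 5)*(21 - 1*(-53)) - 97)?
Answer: -72804/541 ≈ -134.57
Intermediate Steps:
72804/(o(2, 5)*(21 - 1*(-53)) - 97) = 72804/(-6*(21 - 1*(-53)) - 97) = 72804/(-6*(21 + 53) - 97) = 72804/(-6*74 - 97) = 72804/(-444 - 97) = 72804/(-541) = 72804*(-1/541) = -72804/541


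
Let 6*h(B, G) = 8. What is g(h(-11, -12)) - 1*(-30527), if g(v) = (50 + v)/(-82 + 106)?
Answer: 1099049/36 ≈ 30529.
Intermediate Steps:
h(B, G) = 4/3 (h(B, G) = (⅙)*8 = 4/3)
g(v) = 25/12 + v/24 (g(v) = (50 + v)/24 = (50 + v)*(1/24) = 25/12 + v/24)
g(h(-11, -12)) - 1*(-30527) = (25/12 + (1/24)*(4/3)) - 1*(-30527) = (25/12 + 1/18) + 30527 = 77/36 + 30527 = 1099049/36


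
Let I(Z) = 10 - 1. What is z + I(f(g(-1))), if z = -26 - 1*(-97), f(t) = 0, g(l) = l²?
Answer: 80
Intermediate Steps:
I(Z) = 9
z = 71 (z = -26 + 97 = 71)
z + I(f(g(-1))) = 71 + 9 = 80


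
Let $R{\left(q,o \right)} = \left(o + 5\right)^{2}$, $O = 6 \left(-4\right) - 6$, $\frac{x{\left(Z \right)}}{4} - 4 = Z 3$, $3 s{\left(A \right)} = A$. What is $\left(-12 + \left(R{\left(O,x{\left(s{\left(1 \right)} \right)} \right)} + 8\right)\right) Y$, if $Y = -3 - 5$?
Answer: $-4968$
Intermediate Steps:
$s{\left(A \right)} = \frac{A}{3}$
$Y = -8$
$x{\left(Z \right)} = 16 + 12 Z$ ($x{\left(Z \right)} = 16 + 4 Z 3 = 16 + 4 \cdot 3 Z = 16 + 12 Z$)
$O = -30$ ($O = -24 - 6 = -30$)
$R{\left(q,o \right)} = \left(5 + o\right)^{2}$
$\left(-12 + \left(R{\left(O,x{\left(s{\left(1 \right)} \right)} \right)} + 8\right)\right) Y = \left(-12 + \left(\left(5 + \left(16 + 12 \cdot \frac{1}{3} \cdot 1\right)\right)^{2} + 8\right)\right) \left(-8\right) = \left(-12 + \left(\left(5 + \left(16 + 12 \cdot \frac{1}{3}\right)\right)^{2} + 8\right)\right) \left(-8\right) = \left(-12 + \left(\left(5 + \left(16 + 4\right)\right)^{2} + 8\right)\right) \left(-8\right) = \left(-12 + \left(\left(5 + 20\right)^{2} + 8\right)\right) \left(-8\right) = \left(-12 + \left(25^{2} + 8\right)\right) \left(-8\right) = \left(-12 + \left(625 + 8\right)\right) \left(-8\right) = \left(-12 + 633\right) \left(-8\right) = 621 \left(-8\right) = -4968$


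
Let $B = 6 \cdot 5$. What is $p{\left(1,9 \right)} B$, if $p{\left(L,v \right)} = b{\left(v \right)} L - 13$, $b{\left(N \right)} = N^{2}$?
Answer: $2040$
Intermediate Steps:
$p{\left(L,v \right)} = -13 + L v^{2}$ ($p{\left(L,v \right)} = v^{2} L - 13 = L v^{2} - 13 = -13 + L v^{2}$)
$B = 30$
$p{\left(1,9 \right)} B = \left(-13 + 1 \cdot 9^{2}\right) 30 = \left(-13 + 1 \cdot 81\right) 30 = \left(-13 + 81\right) 30 = 68 \cdot 30 = 2040$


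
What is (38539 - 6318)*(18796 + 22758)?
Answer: 1338911434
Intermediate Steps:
(38539 - 6318)*(18796 + 22758) = 32221*41554 = 1338911434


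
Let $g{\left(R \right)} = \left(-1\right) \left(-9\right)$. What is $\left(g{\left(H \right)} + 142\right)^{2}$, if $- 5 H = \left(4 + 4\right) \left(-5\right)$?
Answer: $22801$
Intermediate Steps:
$H = 8$ ($H = - \frac{\left(4 + 4\right) \left(-5\right)}{5} = - \frac{8 \left(-5\right)}{5} = \left(- \frac{1}{5}\right) \left(-40\right) = 8$)
$g{\left(R \right)} = 9$
$\left(g{\left(H \right)} + 142\right)^{2} = \left(9 + 142\right)^{2} = 151^{2} = 22801$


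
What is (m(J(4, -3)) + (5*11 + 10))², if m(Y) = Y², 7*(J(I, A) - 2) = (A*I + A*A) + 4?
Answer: 11628100/2401 ≈ 4843.0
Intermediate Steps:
J(I, A) = 18/7 + A²/7 + A*I/7 (J(I, A) = 2 + ((A*I + A*A) + 4)/7 = 2 + ((A*I + A²) + 4)/7 = 2 + ((A² + A*I) + 4)/7 = 2 + (4 + A² + A*I)/7 = 2 + (4/7 + A²/7 + A*I/7) = 18/7 + A²/7 + A*I/7)
(m(J(4, -3)) + (5*11 + 10))² = ((18/7 + (⅐)*(-3)² + (⅐)*(-3)*4)² + (5*11 + 10))² = ((18/7 + (⅐)*9 - 12/7)² + (55 + 10))² = ((18/7 + 9/7 - 12/7)² + 65)² = ((15/7)² + 65)² = (225/49 + 65)² = (3410/49)² = 11628100/2401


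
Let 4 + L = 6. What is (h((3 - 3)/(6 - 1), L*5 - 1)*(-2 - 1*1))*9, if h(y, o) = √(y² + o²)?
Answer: -243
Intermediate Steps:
L = 2 (L = -4 + 6 = 2)
h(y, o) = √(o² + y²)
(h((3 - 3)/(6 - 1), L*5 - 1)*(-2 - 1*1))*9 = (√((2*5 - 1)² + ((3 - 3)/(6 - 1))²)*(-2 - 1*1))*9 = (√((10 - 1)² + (0/5)²)*(-2 - 1))*9 = (√(9² + (0*(⅕))²)*(-3))*9 = (√(81 + 0²)*(-3))*9 = (√(81 + 0)*(-3))*9 = (√81*(-3))*9 = (9*(-3))*9 = -27*9 = -243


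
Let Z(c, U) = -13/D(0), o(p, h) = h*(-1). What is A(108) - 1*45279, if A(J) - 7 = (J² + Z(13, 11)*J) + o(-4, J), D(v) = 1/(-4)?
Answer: -28100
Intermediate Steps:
D(v) = -¼
o(p, h) = -h
Z(c, U) = 52 (Z(c, U) = -13/(-¼) = -13*(-4) = 52)
A(J) = 7 + J² + 51*J (A(J) = 7 + ((J² + 52*J) - J) = 7 + (J² + 51*J) = 7 + J² + 51*J)
A(108) - 1*45279 = (7 + 108² + 51*108) - 1*45279 = (7 + 11664 + 5508) - 45279 = 17179 - 45279 = -28100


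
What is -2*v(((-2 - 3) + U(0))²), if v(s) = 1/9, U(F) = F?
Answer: -2/9 ≈ -0.22222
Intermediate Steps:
v(s) = ⅑
-2*v(((-2 - 3) + U(0))²) = -2*⅑ = -2/9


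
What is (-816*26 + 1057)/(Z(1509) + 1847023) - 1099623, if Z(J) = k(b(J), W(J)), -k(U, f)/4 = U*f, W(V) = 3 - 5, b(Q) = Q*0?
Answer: -2031028992488/1847023 ≈ -1.0996e+6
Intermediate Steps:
b(Q) = 0
W(V) = -2
k(U, f) = -4*U*f
Z(J) = 0 (Z(J) = -4*0*(-2) = 0)
(-816*26 + 1057)/(Z(1509) + 1847023) - 1099623 = (-816*26 + 1057)/(0 + 1847023) - 1099623 = (-21216 + 1057)/1847023 - 1099623 = -20159*1/1847023 - 1099623 = -20159/1847023 - 1099623 = -2031028992488/1847023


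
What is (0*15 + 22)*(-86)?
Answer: -1892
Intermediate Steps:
(0*15 + 22)*(-86) = (0 + 22)*(-86) = 22*(-86) = -1892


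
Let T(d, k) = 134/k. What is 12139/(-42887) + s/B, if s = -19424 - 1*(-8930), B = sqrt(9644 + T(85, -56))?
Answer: -12139/42887 - 20988*sqrt(1889755)/269965 ≈ -107.16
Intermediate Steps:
B = sqrt(1889755)/14 (B = sqrt(9644 + 134/(-56)) = sqrt(9644 + 134*(-1/56)) = sqrt(9644 - 67/28) = sqrt(269965/28) = sqrt(1889755)/14 ≈ 98.192)
s = -10494 (s = -19424 + 8930 = -10494)
12139/(-42887) + s/B = 12139/(-42887) - 10494*2*sqrt(1889755)/269965 = 12139*(-1/42887) - 20988*sqrt(1889755)/269965 = -12139/42887 - 20988*sqrt(1889755)/269965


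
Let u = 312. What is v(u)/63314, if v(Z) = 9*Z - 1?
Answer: 2807/63314 ≈ 0.044335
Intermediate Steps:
v(Z) = -1 + 9*Z
v(u)/63314 = (-1 + 9*312)/63314 = (-1 + 2808)*(1/63314) = 2807*(1/63314) = 2807/63314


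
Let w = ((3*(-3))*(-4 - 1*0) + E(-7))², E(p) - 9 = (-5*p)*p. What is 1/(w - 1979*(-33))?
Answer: 1/105307 ≈ 9.4960e-6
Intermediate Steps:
E(p) = 9 - 5*p² (E(p) = 9 + (-5*p)*p = 9 - 5*p²)
w = 40000 (w = ((3*(-3))*(-4 - 1*0) + (9 - 5*(-7)²))² = (-9*(-4 + 0) + (9 - 5*49))² = (-9*(-4) + (9 - 245))² = (36 - 236)² = (-200)² = 40000)
1/(w - 1979*(-33)) = 1/(40000 - 1979*(-33)) = 1/(40000 + 65307) = 1/105307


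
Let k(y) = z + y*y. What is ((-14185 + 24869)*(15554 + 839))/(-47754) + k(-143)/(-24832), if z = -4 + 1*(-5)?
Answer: -271882649959/74114208 ≈ -3668.4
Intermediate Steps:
z = -9 (z = -4 - 5 = -9)
k(y) = -9 + y² (k(y) = -9 + y*y = -9 + y²)
((-14185 + 24869)*(15554 + 839))/(-47754) + k(-143)/(-24832) = ((-14185 + 24869)*(15554 + 839))/(-47754) + (-9 + (-143)²)/(-24832) = (10684*16393)*(-1/47754) + (-9 + 20449)*(-1/24832) = 175142812*(-1/47754) + 20440*(-1/24832) = -87571406/23877 - 2555/3104 = -271882649959/74114208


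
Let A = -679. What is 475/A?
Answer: -475/679 ≈ -0.69956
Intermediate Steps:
475/A = 475/(-679) = 475*(-1/679) = -475/679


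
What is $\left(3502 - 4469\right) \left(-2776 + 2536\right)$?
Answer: $232080$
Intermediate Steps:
$\left(3502 - 4469\right) \left(-2776 + 2536\right) = \left(-967\right) \left(-240\right) = 232080$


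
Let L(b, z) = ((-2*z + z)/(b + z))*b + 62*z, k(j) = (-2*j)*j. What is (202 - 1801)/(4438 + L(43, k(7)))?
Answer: 87945/94304 ≈ 0.93257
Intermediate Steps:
k(j) = -2*j**2
L(b, z) = 62*z - b*z/(b + z) (L(b, z) = ((-z)/(b + z))*b + 62*z = (-z/(b + z))*b + 62*z = -b*z/(b + z) + 62*z = 62*z - b*z/(b + z))
(202 - 1801)/(4438 + L(43, k(7))) = (202 - 1801)/(4438 + (-2*7**2)*(61*43 + 62*(-2*7**2))/(43 - 2*7**2)) = -1599/(4438 + (-2*49)*(2623 + 62*(-2*49))/(43 - 2*49)) = -1599/(4438 - 98*(2623 + 62*(-98))/(43 - 98)) = -1599/(4438 - 98*(2623 - 6076)/(-55)) = -1599/(4438 - 98*(-1/55)*(-3453)) = -1599/(4438 - 338394/55) = -1599/(-94304/55) = -1599*(-55/94304) = 87945/94304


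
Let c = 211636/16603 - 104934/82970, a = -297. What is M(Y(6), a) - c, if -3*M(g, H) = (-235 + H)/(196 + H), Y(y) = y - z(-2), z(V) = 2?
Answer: -2762737329337/208698962865 ≈ -13.238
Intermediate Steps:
c = 7908609859/688775455 (c = 211636*(1/16603) - 104934*1/82970 = 211636/16603 - 52467/41485 = 7908609859/688775455 ≈ 11.482)
Y(y) = -2 + y (Y(y) = y - 1*2 = y - 2 = -2 + y)
M(g, H) = -(-235 + H)/(3*(196 + H))
M(Y(6), a) - c = (235 - 1*(-297))/(3*(196 - 297)) - 1*7908609859/688775455 = (1/3)*(235 + 297)/(-101) - 7908609859/688775455 = (1/3)*(-1/101)*532 - 7908609859/688775455 = -532/303 - 7908609859/688775455 = -2762737329337/208698962865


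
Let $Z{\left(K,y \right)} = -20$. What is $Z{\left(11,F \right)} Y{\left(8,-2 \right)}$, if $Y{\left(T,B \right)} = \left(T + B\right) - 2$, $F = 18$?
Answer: $-80$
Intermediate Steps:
$Y{\left(T,B \right)} = -2 + B + T$ ($Y{\left(T,B \right)} = \left(B + T\right) - 2 = -2 + B + T$)
$Z{\left(11,F \right)} Y{\left(8,-2 \right)} = - 20 \left(-2 - 2 + 8\right) = \left(-20\right) 4 = -80$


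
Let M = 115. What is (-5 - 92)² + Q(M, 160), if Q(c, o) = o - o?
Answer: 9409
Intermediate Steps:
Q(c, o) = 0
(-5 - 92)² + Q(M, 160) = (-5 - 92)² + 0 = (-97)² + 0 = 9409 + 0 = 9409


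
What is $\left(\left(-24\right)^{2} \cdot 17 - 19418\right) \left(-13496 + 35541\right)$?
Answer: $-212205170$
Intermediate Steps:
$\left(\left(-24\right)^{2} \cdot 17 - 19418\right) \left(-13496 + 35541\right) = \left(576 \cdot 17 - 19418\right) 22045 = \left(9792 - 19418\right) 22045 = \left(-9626\right) 22045 = -212205170$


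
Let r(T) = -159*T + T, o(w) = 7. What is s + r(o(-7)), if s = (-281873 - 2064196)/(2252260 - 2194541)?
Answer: -66183283/57719 ≈ -1146.6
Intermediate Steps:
r(T) = -158*T
s = -2346069/57719 ≈ -40.646
s + r(o(-7)) = -2346069/57719 - 158*7 = -2346069/57719 - 1106 = -66183283/57719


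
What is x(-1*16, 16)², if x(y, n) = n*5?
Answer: 6400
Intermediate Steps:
x(y, n) = 5*n
x(-1*16, 16)² = (5*16)² = 80² = 6400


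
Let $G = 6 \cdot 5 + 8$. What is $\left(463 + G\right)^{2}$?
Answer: $251001$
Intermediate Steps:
$G = 38$ ($G = 30 + 8 = 38$)
$\left(463 + G\right)^{2} = \left(463 + 38\right)^{2} = 501^{2} = 251001$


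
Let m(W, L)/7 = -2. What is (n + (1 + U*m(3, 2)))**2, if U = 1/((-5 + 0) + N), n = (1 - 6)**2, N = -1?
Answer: 7225/9 ≈ 802.78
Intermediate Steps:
m(W, L) = -14 (m(W, L) = 7*(-2) = -14)
n = 25 (n = (-5)**2 = 25)
U = -1/6 (U = 1/((-5 + 0) - 1) = 1/(-5 - 1) = 1/(-6) = -1/6 ≈ -0.16667)
(n + (1 + U*m(3, 2)))**2 = (25 + (1 - 1/6*(-14)))**2 = (25 + (1 + 7/3))**2 = (25 + 10/3)**2 = (85/3)**2 = 7225/9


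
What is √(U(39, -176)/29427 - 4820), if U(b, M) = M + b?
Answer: I*√4173874977279/29427 ≈ 69.426*I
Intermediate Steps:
√(U(39, -176)/29427 - 4820) = √((-176 + 39)/29427 - 4820) = √(-137*1/29427 - 4820) = √(-137/29427 - 4820) = √(-141838277/29427) = I*√4173874977279/29427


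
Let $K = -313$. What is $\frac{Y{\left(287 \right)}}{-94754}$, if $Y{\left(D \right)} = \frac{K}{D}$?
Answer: $\frac{313}{27194398} \approx 1.151 \cdot 10^{-5}$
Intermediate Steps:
$Y{\left(D \right)} = - \frac{313}{D}$
$\frac{Y{\left(287 \right)}}{-94754} = \frac{\left(-313\right) \frac{1}{287}}{-94754} = \left(-313\right) \frac{1}{287} \left(- \frac{1}{94754}\right) = \left(- \frac{313}{287}\right) \left(- \frac{1}{94754}\right) = \frac{313}{27194398}$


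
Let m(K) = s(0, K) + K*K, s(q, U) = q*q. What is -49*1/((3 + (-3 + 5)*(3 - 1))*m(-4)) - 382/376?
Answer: -1093/752 ≈ -1.4535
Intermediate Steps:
s(q, U) = q²
m(K) = K² (m(K) = 0² + K*K = 0 + K² = K²)
-49*1/((3 + (-3 + 5)*(3 - 1))*m(-4)) - 382/376 = -49*1/(16*(3 + (-3 + 5)*(3 - 1))) - 382/376 = -49*1/(16*(3 + 2*2)) - 382*1/376 = -49*1/(16*(3 + 4)) - 191/188 = -49/(16*7) - 191/188 = -49/112 - 191/188 = -49*1/112 - 191/188 = -7/16 - 191/188 = -1093/752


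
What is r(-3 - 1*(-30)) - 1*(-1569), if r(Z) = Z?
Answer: 1596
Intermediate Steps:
r(-3 - 1*(-30)) - 1*(-1569) = (-3 - 1*(-30)) - 1*(-1569) = (-3 + 30) + 1569 = 27 + 1569 = 1596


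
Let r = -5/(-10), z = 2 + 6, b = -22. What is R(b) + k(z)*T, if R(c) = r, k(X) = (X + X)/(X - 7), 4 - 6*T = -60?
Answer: 1027/6 ≈ 171.17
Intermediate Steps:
T = 32/3 (T = 2/3 - 1/6*(-60) = 2/3 + 10 = 32/3 ≈ 10.667)
z = 8
k(X) = 2*X/(-7 + X) (k(X) = (2*X)/(-7 + X) = 2*X/(-7 + X))
r = 1/2 (r = -5*(-1/10) = 1/2 ≈ 0.50000)
R(c) = 1/2
R(b) + k(z)*T = 1/2 + (2*8/(-7 + 8))*(32/3) = 1/2 + (2*8/1)*(32/3) = 1/2 + (2*8*1)*(32/3) = 1/2 + 16*(32/3) = 1/2 + 512/3 = 1027/6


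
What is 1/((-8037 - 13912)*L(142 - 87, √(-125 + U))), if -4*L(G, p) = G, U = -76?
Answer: 4/1207195 ≈ 3.3135e-6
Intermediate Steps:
L(G, p) = -G/4
1/((-8037 - 13912)*L(142 - 87, √(-125 + U))) = 1/((-8037 - 13912)*((-(142 - 87)/4))) = 1/((-21949)*((-¼*55))) = -1/(21949*(-55/4)) = -1/21949*(-4/55) = 4/1207195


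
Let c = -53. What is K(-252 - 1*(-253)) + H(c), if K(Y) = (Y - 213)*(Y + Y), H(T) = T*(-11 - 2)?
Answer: 265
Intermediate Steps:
H(T) = -13*T (H(T) = T*(-13) = -13*T)
K(Y) = 2*Y*(-213 + Y) (K(Y) = (-213 + Y)*(2*Y) = 2*Y*(-213 + Y))
K(-252 - 1*(-253)) + H(c) = 2*(-252 - 1*(-253))*(-213 + (-252 - 1*(-253))) - 13*(-53) = 2*(-252 + 253)*(-213 + (-252 + 253)) + 689 = 2*1*(-213 + 1) + 689 = 2*1*(-212) + 689 = -424 + 689 = 265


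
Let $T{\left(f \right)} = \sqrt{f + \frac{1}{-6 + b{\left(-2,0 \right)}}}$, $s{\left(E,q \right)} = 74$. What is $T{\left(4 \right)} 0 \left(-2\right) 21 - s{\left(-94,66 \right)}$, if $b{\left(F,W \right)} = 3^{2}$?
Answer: $-74$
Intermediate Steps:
$b{\left(F,W \right)} = 9$
$T{\left(f \right)} = \sqrt{\frac{1}{3} + f}$ ($T{\left(f \right)} = \sqrt{f + \frac{1}{-6 + 9}} = \sqrt{f + \frac{1}{3}} = \sqrt{\frac{1}{3} + f}$)
$T{\left(4 \right)} 0 \left(-2\right) 21 - s{\left(-94,66 \right)} = \frac{\sqrt{3 + 9 \cdot 4}}{3} \cdot 0 \left(-2\right) 21 - 74 = \frac{\sqrt{3 + 36}}{3} \cdot 0 \cdot 21 - 74 = \frac{\sqrt{39}}{3} \cdot 0 \cdot 21 - 74 = 0 \cdot 21 - 74 = 0 - 74 = -74$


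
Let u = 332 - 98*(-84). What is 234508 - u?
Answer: 225944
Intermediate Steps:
u = 8564 (u = 332 + 8232 = 8564)
234508 - u = 234508 - 1*8564 = 234508 - 8564 = 225944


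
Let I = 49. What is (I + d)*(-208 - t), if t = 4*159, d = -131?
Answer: 69208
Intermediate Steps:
t = 636
(I + d)*(-208 - t) = (49 - 131)*(-208 - 1*636) = -82*(-208 - 636) = -82*(-844) = 69208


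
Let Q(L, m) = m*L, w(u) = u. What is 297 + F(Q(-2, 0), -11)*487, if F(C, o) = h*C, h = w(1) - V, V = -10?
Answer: 297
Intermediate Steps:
h = 11 (h = 1 - 1*(-10) = 1 + 10 = 11)
Q(L, m) = L*m
F(C, o) = 11*C
297 + F(Q(-2, 0), -11)*487 = 297 + (11*(-2*0))*487 = 297 + (11*0)*487 = 297 + 0*487 = 297 + 0 = 297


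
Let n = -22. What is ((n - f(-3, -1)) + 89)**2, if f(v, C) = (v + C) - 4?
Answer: 5625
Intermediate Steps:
f(v, C) = -4 + C + v (f(v, C) = (C + v) - 4 = -4 + C + v)
((n - f(-3, -1)) + 89)**2 = ((-22 - (-4 - 1 - 3)) + 89)**2 = ((-22 - 1*(-8)) + 89)**2 = ((-22 + 8) + 89)**2 = (-14 + 89)**2 = 75**2 = 5625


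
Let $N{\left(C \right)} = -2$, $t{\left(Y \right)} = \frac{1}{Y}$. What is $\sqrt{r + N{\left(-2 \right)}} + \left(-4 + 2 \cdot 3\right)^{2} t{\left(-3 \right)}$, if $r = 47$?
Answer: $- \frac{4}{3} + 3 \sqrt{5} \approx 5.3749$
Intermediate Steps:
$\sqrt{r + N{\left(-2 \right)}} + \left(-4 + 2 \cdot 3\right)^{2} t{\left(-3 \right)} = \sqrt{47 - 2} + \frac{\left(-4 + 2 \cdot 3\right)^{2}}{-3} = \sqrt{45} + \left(-4 + 6\right)^{2} \left(- \frac{1}{3}\right) = 3 \sqrt{5} + 2^{2} \left(- \frac{1}{3}\right) = 3 \sqrt{5} + 4 \left(- \frac{1}{3}\right) = 3 \sqrt{5} - \frac{4}{3} = - \frac{4}{3} + 3 \sqrt{5}$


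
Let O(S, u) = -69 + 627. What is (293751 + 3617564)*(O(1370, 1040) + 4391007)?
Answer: 17176794057975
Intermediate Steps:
O(S, u) = 558
(293751 + 3617564)*(O(1370, 1040) + 4391007) = (293751 + 3617564)*(558 + 4391007) = 3911315*4391565 = 17176794057975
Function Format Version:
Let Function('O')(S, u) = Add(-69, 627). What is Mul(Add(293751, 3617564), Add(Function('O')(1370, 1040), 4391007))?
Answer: 17176794057975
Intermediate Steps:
Function('O')(S, u) = 558
Mul(Add(293751, 3617564), Add(Function('O')(1370, 1040), 4391007)) = Mul(Add(293751, 3617564), Add(558, 4391007)) = Mul(3911315, 4391565) = 17176794057975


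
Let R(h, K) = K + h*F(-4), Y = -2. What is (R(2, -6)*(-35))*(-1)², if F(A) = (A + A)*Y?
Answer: -910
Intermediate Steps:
F(A) = -4*A (F(A) = (A + A)*(-2) = (2*A)*(-2) = -4*A)
R(h, K) = K + 16*h (R(h, K) = K + h*(-4*(-4)) = K + h*16 = K + 16*h)
(R(2, -6)*(-35))*(-1)² = ((-6 + 16*2)*(-35))*(-1)² = ((-6 + 32)*(-35))*1 = (26*(-35))*1 = -910*1 = -910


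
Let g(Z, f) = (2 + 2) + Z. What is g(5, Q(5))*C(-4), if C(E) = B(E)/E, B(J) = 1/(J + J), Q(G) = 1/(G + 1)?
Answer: 9/32 ≈ 0.28125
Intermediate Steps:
Q(G) = 1/(1 + G)
B(J) = 1/(2*J)
g(Z, f) = 4 + Z
C(E) = 1/(2*E²) (C(E) = (1/(2*E))/E = 1/(2*E²))
g(5, Q(5))*C(-4) = (4 + 5)*((½)/(-4)²) = 9*((½)*(1/16)) = 9*(1/32) = 9/32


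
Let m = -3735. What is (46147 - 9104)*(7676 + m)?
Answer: 145986463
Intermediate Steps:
(46147 - 9104)*(7676 + m) = (46147 - 9104)*(7676 - 3735) = 37043*3941 = 145986463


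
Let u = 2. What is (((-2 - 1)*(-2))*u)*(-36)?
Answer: -432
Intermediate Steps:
(((-2 - 1)*(-2))*u)*(-36) = (((-2 - 1)*(-2))*2)*(-36) = (-3*(-2)*2)*(-36) = (6*2)*(-36) = 12*(-36) = -432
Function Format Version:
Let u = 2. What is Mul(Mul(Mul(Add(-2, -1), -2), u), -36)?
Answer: -432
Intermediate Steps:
Mul(Mul(Mul(Add(-2, -1), -2), u), -36) = Mul(Mul(Mul(Add(-2, -1), -2), 2), -36) = Mul(Mul(Mul(-3, -2), 2), -36) = Mul(Mul(6, 2), -36) = Mul(12, -36) = -432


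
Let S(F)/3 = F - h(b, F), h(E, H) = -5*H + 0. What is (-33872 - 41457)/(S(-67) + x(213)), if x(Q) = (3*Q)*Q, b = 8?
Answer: -75329/134901 ≈ -0.55840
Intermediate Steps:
x(Q) = 3*Q**2
h(E, H) = -5*H
S(F) = 18*F (S(F) = 3*(F - (-5)*F) = 3*(F + 5*F) = 3*(6*F) = 18*F)
(-33872 - 41457)/(S(-67) + x(213)) = (-33872 - 41457)/(18*(-67) + 3*213**2) = -75329/(-1206 + 3*45369) = -75329/(-1206 + 136107) = -75329/134901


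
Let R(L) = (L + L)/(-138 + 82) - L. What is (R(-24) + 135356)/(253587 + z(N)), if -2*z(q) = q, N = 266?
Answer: 473833/887089 ≈ 0.53414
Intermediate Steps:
z(q) = -q/2
R(L) = -29*L/28 (R(L) = (2*L)/(-56) - L = (2*L)*(-1/56) - L = -L/28 - L = -29*L/28)
(R(-24) + 135356)/(253587 + z(N)) = (-29/28*(-24) + 135356)/(253587 - 1/2*266) = (174/7 + 135356)/(253587 - 133) = (947666/7)/253454 = (947666/7)*(1/253454) = 473833/887089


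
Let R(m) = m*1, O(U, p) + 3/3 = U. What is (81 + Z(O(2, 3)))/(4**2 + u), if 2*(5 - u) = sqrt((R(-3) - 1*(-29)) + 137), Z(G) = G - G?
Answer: 6804/1601 + 162*sqrt(163)/1601 ≈ 5.5417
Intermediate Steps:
O(U, p) = -1 + U
R(m) = m
Z(G) = 0
u = 5 - sqrt(163)/2 (u = 5 - sqrt((-3 - 1*(-29)) + 137)/2 = 5 - sqrt((-3 + 29) + 137)/2 = 5 - sqrt(26 + 137)/2 = 5 - sqrt(163)/2 ≈ -1.3836)
(81 + Z(O(2, 3)))/(4**2 + u) = (81 + 0)/(4**2 + (5 - sqrt(163)/2)) = 81/(16 + (5 - sqrt(163)/2)) = 81/(21 - sqrt(163)/2)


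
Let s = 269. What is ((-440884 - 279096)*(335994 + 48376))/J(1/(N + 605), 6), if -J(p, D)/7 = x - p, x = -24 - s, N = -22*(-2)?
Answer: -12828816034100/95079 ≈ -1.3493e+8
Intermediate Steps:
N = 44
x = -293 (x = -24 - 1*269 = -24 - 269 = -293)
J(p, D) = 2051 + 7*p (J(p, D) = -7*(-293 - p) = 2051 + 7*p)
((-440884 - 279096)*(335994 + 48376))/J(1/(N + 605), 6) = ((-440884 - 279096)*(335994 + 48376))/(2051 + 7/(44 + 605)) = (-719980*384370)/(2051 + 7/649) = -276738712600/(2051 + 7*(1/649)) = -276738712600/(2051 + 7/649) = -276738712600/1331106/649 = -276738712600*649/1331106 = -12828816034100/95079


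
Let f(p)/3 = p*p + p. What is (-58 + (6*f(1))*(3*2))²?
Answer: 24964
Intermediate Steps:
f(p) = 3*p + 3*p² (f(p) = 3*(p*p + p) = 3*(p² + p) = 3*(p + p²) = 3*p + 3*p²)
(-58 + (6*f(1))*(3*2))² = (-58 + (6*(3*1*(1 + 1)))*(3*2))² = (-58 + (6*(3*1*2))*6)² = (-58 + (6*6)*6)² = (-58 + 36*6)² = (-58 + 216)² = 158² = 24964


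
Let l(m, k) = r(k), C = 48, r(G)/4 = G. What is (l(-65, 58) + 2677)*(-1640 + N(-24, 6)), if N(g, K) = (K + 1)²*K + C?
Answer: -3775882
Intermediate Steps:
r(G) = 4*G
l(m, k) = 4*k
N(g, K) = 48 + K*(1 + K)² (N(g, K) = (K + 1)²*K + 48 = (1 + K)²*K + 48 = K*(1 + K)² + 48 = 48 + K*(1 + K)²)
(l(-65, 58) + 2677)*(-1640 + N(-24, 6)) = (4*58 + 2677)*(-1640 + (48 + 6*(1 + 6)²)) = (232 + 2677)*(-1640 + (48 + 6*7²)) = 2909*(-1640 + (48 + 6*49)) = 2909*(-1640 + (48 + 294)) = 2909*(-1640 + 342) = 2909*(-1298) = -3775882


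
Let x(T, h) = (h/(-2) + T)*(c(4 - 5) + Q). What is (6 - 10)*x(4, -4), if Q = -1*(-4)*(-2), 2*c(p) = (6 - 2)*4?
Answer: 0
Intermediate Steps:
c(p) = 8 (c(p) = ((6 - 2)*4)/2 = (4*4)/2 = (½)*16 = 8)
Q = -8 (Q = 4*(-2) = -8)
x(T, h) = 0 (x(T, h) = (h/(-2) + T)*(8 - 8) = (h*(-½) + T)*0 = (-h/2 + T)*0 = (T - h/2)*0 = 0)
(6 - 10)*x(4, -4) = (6 - 10)*0 = -4*0 = 0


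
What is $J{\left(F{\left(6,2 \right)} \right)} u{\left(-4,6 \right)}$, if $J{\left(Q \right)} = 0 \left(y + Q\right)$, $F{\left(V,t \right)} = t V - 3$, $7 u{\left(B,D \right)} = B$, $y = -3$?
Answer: $0$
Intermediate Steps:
$u{\left(B,D \right)} = \frac{B}{7}$
$F{\left(V,t \right)} = -3 + V t$ ($F{\left(V,t \right)} = V t - 3 = -3 + V t$)
$J{\left(Q \right)} = 0$ ($J{\left(Q \right)} = 0 \left(-3 + Q\right) = 0$)
$J{\left(F{\left(6,2 \right)} \right)} u{\left(-4,6 \right)} = 0 \cdot \frac{1}{7} \left(-4\right) = 0 \left(- \frac{4}{7}\right) = 0$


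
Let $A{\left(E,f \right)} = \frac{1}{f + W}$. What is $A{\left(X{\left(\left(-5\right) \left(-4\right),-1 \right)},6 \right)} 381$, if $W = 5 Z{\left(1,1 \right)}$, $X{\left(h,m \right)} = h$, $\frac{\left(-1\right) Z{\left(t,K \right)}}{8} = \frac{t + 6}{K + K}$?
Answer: $- \frac{381}{134} \approx -2.8433$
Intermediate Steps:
$Z{\left(t,K \right)} = - \frac{4 \left(6 + t\right)}{K}$ ($Z{\left(t,K \right)} = - 8 \frac{t + 6}{K + K} = - 8 \frac{6 + t}{2 K} = - \frac{4 \left(6 + t\right)}{K}$)
$W = -140$ ($W = 5 \frac{4 \left(-6 - 1\right)}{1} = 5 \cdot 4 \cdot 1 \left(-6 - 1\right) = 5 \cdot 4 \cdot 1 \left(-7\right) = 5 \left(-28\right) = -140$)
$A{\left(E,f \right)} = \frac{1}{-140 + f}$ ($A{\left(E,f \right)} = \frac{1}{f - 140} = \frac{1}{-140 + f}$)
$A{\left(X{\left(\left(-5\right) \left(-4\right),-1 \right)},6 \right)} 381 = \frac{1}{-140 + 6} \cdot 381 = \frac{1}{-134} \cdot 381 = \left(- \frac{1}{134}\right) 381 = - \frac{381}{134}$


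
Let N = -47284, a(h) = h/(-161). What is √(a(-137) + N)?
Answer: 3*I*√136180723/161 ≈ 217.45*I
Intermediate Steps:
a(h) = -h/161 (a(h) = h*(-1/161) = -h/161)
√(a(-137) + N) = √(-1/161*(-137) - 47284) = √(137/161 - 47284) = √(-7612587/161) = 3*I*√136180723/161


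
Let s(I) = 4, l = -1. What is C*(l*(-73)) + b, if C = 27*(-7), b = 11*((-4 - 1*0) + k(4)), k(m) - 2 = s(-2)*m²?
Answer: -13115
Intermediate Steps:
k(m) = 2 + 4*m²
b = 682 (b = 11*((-4 - 1*0) + (2 + 4*4²)) = 11*((-4 + 0) + (2 + 4*16)) = 11*(-4 + (2 + 64)) = 11*(-4 + 66) = 11*62 = 682)
C = -189
C*(l*(-73)) + b = -(-189)*(-73) + 682 = -189*73 + 682 = -13797 + 682 = -13115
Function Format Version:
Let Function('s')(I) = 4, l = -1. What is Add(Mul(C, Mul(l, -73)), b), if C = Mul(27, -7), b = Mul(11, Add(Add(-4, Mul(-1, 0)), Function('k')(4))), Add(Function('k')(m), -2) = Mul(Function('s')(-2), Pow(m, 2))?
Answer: -13115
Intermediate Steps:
Function('k')(m) = Add(2, Mul(4, Pow(m, 2)))
b = 682 (b = Mul(11, Add(Add(-4, Mul(-1, 0)), Add(2, Mul(4, Pow(4, 2))))) = Mul(11, Add(Add(-4, 0), Add(2, Mul(4, 16)))) = Mul(11, Add(-4, Add(2, 64))) = Mul(11, Add(-4, 66)) = Mul(11, 62) = 682)
C = -189
Add(Mul(C, Mul(l, -73)), b) = Add(Mul(-189, Mul(-1, -73)), 682) = Add(Mul(-189, 73), 682) = Add(-13797, 682) = -13115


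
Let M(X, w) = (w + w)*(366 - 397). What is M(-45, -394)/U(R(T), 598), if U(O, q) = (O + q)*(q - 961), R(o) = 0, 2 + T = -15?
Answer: -12214/108537 ≈ -0.11253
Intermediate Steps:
M(X, w) = -62*w (M(X, w) = (2*w)*(-31) = -62*w)
T = -17 (T = -2 - 15 = -17)
U(O, q) = (-961 + q)*(O + q) (U(O, q) = (O + q)*(-961 + q) = (-961 + q)*(O + q))
M(-45, -394)/U(R(T), 598) = (-62*(-394))/(598² - 961*0 - 961*598 + 0*598) = 24428/(357604 + 0 - 574678 + 0) = 24428/(-217074) = 24428*(-1/217074) = -12214/108537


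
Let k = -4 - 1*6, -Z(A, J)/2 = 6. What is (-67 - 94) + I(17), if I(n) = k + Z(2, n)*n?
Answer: -375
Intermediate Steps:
Z(A, J) = -12 (Z(A, J) = -2*6 = -12)
k = -10 (k = -4 - 6 = -10)
I(n) = -10 - 12*n
(-67 - 94) + I(17) = (-67 - 94) + (-10 - 12*17) = -161 + (-10 - 204) = -161 - 214 = -375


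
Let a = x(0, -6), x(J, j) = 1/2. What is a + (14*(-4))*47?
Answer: -5263/2 ≈ -2631.5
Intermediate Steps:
x(J, j) = 1/2
a = 1/2 ≈ 0.50000
a + (14*(-4))*47 = 1/2 + (14*(-4))*47 = 1/2 - 56*47 = 1/2 - 2632 = -5263/2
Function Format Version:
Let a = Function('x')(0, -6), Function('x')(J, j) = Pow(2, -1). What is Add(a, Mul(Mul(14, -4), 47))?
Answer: Rational(-5263, 2) ≈ -2631.5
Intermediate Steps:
Function('x')(J, j) = Rational(1, 2)
a = Rational(1, 2) ≈ 0.50000
Add(a, Mul(Mul(14, -4), 47)) = Add(Rational(1, 2), Mul(Mul(14, -4), 47)) = Add(Rational(1, 2), Mul(-56, 47)) = Add(Rational(1, 2), -2632) = Rational(-5263, 2)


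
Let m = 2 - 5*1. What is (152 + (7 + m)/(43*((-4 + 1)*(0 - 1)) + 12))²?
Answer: 459502096/19881 ≈ 23113.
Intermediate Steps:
m = -3 (m = 2 - 5 = -3)
(152 + (7 + m)/(43*((-4 + 1)*(0 - 1)) + 12))² = (152 + (7 - 3)/(43*((-4 + 1)*(0 - 1)) + 12))² = (152 + 4/(43*(-3*(-1)) + 12))² = (152 + 4/(43*3 + 12))² = (152 + 4/(129 + 12))² = (152 + 4/141)² = (21436/141)² = 459502096/19881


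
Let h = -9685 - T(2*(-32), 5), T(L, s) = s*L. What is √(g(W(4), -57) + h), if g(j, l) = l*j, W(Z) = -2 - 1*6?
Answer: I*√8909 ≈ 94.387*I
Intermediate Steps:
W(Z) = -8 (W(Z) = -2 - 6 = -8)
T(L, s) = L*s
g(j, l) = j*l
h = -9365 (h = -9685 - 2*(-32)*5 = -9685 - (-64)*5 = -9685 - 1*(-320) = -9685 + 320 = -9365)
√(g(W(4), -57) + h) = √(-8*(-57) - 9365) = √(456 - 9365) = √(-8909) = I*√8909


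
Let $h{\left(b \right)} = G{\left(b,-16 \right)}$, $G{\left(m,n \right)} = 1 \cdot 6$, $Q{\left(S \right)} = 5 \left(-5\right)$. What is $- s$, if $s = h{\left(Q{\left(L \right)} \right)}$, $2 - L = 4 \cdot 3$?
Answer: $-6$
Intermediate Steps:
$L = -10$ ($L = 2 - 4 \cdot 3 = 2 - 12 = -10$)
$Q{\left(S \right)} = -25$
$G{\left(m,n \right)} = 6$
$h{\left(b \right)} = 6$
$s = 6$
$- s = \left(-1\right) 6 = -6$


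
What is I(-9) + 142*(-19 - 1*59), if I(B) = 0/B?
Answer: -11076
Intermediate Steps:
I(B) = 0
I(-9) + 142*(-19 - 1*59) = 0 + 142*(-19 - 1*59) = 0 + 142*(-19 - 59) = 0 + 142*(-78) = 0 - 11076 = -11076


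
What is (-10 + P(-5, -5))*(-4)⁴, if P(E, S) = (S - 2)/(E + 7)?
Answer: -3456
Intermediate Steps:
P(E, S) = (-2 + S)/(7 + E)
(-10 + P(-5, -5))*(-4)⁴ = (-10 + (-2 - 5)/(7 - 5))*(-4)⁴ = (-10 - 7/2)*256 = -27/2*256 = -3456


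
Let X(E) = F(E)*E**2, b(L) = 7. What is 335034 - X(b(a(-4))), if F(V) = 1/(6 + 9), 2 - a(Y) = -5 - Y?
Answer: 5025461/15 ≈ 3.3503e+5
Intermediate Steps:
a(Y) = 7 + Y (a(Y) = 2 - (-5 - Y) = 2 + (5 + Y) = 7 + Y)
F(V) = 1/15
X(E) = E**2/15
335034 - X(b(a(-4))) = 335034 - 7**2/15 = 335034 - 49/15 = 5025461/15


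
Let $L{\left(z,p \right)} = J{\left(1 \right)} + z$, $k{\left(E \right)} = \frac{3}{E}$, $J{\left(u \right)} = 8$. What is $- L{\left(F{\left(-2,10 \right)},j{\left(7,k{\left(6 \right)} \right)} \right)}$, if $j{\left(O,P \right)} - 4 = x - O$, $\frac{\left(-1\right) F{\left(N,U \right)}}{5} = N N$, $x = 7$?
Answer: $12$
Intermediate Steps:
$F{\left(N,U \right)} = - 5 N^{2}$ ($F{\left(N,U \right)} = - 5 N N = - 5 N^{2}$)
$j{\left(O,P \right)} = 11 - O$ ($j{\left(O,P \right)} = 4 - \left(-7 + O\right) = 11 - O$)
$L{\left(z,p \right)} = 8 + z$
$- L{\left(F{\left(-2,10 \right)},j{\left(7,k{\left(6 \right)} \right)} \right)} = - (8 - 5 \left(-2\right)^{2}) = - (8 - 20) = \left(-1\right) \left(-12\right) = 12$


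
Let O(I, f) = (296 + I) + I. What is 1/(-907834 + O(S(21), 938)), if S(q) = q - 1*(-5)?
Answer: -1/907486 ≈ -1.1019e-6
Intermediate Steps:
S(q) = 5 + q (S(q) = q + 5 = 5 + q)
O(I, f) = 296 + 2*I
1/(-907834 + O(S(21), 938)) = 1/(-907834 + (296 + 2*(5 + 21))) = 1/(-907834 + (296 + 2*26)) = 1/(-907834 + (296 + 52)) = 1/(-907834 + 348) = 1/(-907486) = -1/907486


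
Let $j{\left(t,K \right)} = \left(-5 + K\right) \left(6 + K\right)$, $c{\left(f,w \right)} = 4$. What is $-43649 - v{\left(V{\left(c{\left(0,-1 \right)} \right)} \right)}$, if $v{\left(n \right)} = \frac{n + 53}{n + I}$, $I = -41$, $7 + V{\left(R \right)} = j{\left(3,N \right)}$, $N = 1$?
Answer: $- \frac{1658653}{38} \approx -43649.0$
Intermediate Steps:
$V{\left(R \right)} = -35$ ($V{\left(R \right)} = -7 + \left(-30 + 1 + 1^{2}\right) = -7 + \left(-30 + 1 + 1\right) = -7 - 28 = -35$)
$v{\left(n \right)} = \frac{53 + n}{-41 + n}$ ($v{\left(n \right)} = \frac{n + 53}{n - 41} = \frac{53 + n}{-41 + n}$)
$-43649 - v{\left(V{\left(c{\left(0,-1 \right)} \right)} \right)} = -43649 - \frac{53 - 35}{-41 - 35} = -43649 - \frac{1}{-76} \cdot 18 = -43649 - \left(- \frac{1}{76}\right) 18 = -43649 - - \frac{9}{38} = -43649 + \frac{9}{38} = - \frac{1658653}{38}$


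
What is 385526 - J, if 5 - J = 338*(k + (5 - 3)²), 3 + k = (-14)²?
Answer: 452107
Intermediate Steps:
k = 193 (k = -3 + (-14)² = -3 + 196 = 193)
J = -66581 (J = 5 - 338*(193 + (5 - 3)²) = 5 - 338*(193 + 2²) = 5 - 338*(193 + 4) = 5 - 338*197 = 5 - 1*66586 = 5 - 66586 = -66581)
385526 - J = 385526 - 1*(-66581) = 385526 + 66581 = 452107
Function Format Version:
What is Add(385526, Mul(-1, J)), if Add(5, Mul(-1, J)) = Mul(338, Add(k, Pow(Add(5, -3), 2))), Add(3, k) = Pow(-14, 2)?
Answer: 452107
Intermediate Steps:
k = 193 (k = Add(-3, Pow(-14, 2)) = Add(-3, 196) = 193)
J = -66581 (J = Add(5, Mul(-1, Mul(338, Add(193, Pow(Add(5, -3), 2))))) = Add(5, Mul(-1, Mul(338, Add(193, Pow(2, 2))))) = Add(5, Mul(-1, Mul(338, Add(193, 4)))) = Add(5, Mul(-1, Mul(338, 197))) = Add(5, Mul(-1, 66586)) = Add(5, -66586) = -66581)
Add(385526, Mul(-1, J)) = Add(385526, Mul(-1, -66581)) = Add(385526, 66581) = 452107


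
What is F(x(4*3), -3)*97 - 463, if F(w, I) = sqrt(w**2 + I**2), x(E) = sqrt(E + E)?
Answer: -463 + 97*sqrt(33) ≈ 94.223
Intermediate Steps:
x(E) = sqrt(2)*sqrt(E) (x(E) = sqrt(2*E) = sqrt(2)*sqrt(E))
F(w, I) = sqrt(I**2 + w**2)
F(x(4*3), -3)*97 - 463 = sqrt((-3)**2 + (sqrt(2)*sqrt(4*3))**2)*97 - 463 = sqrt(9 + (sqrt(2)*sqrt(12))**2)*97 - 463 = sqrt(9 + (sqrt(2)*(2*sqrt(3)))**2)*97 - 463 = sqrt(9 + (2*sqrt(6))**2)*97 - 463 = sqrt(9 + 24)*97 - 463 = sqrt(33)*97 - 463 = 97*sqrt(33) - 463 = -463 + 97*sqrt(33)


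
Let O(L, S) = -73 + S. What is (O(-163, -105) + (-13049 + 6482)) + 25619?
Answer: 18874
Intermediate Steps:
(O(-163, -105) + (-13049 + 6482)) + 25619 = ((-73 - 105) + (-13049 + 6482)) + 25619 = (-178 - 6567) + 25619 = -6745 + 25619 = 18874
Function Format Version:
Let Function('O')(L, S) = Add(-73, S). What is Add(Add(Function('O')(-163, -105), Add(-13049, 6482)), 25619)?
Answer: 18874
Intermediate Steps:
Add(Add(Function('O')(-163, -105), Add(-13049, 6482)), 25619) = Add(Add(Add(-73, -105), Add(-13049, 6482)), 25619) = Add(Add(-178, -6567), 25619) = Add(-6745, 25619) = 18874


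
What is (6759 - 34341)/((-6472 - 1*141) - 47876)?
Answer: 9194/18163 ≈ 0.50619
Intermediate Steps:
(6759 - 34341)/((-6472 - 1*141) - 47876) = -27582/((-6472 - 141) - 47876) = -27582/(-6613 - 47876) = -27582/(-54489) = -27582*(-1/54489) = 9194/18163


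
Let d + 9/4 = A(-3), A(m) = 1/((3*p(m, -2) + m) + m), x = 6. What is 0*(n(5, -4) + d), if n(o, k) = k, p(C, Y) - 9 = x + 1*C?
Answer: 0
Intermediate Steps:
p(C, Y) = 15 + C (p(C, Y) = 9 + (6 + 1*C) = 9 + (6 + C) = 15 + C)
A(m) = 1/(45 + 5*m) (A(m) = 1/((3*(15 + m) + m) + m) = 1/(((45 + 3*m) + m) + m) = 1/((45 + 4*m) + m) = 1/(45 + 5*m))
d = -133/60 (d = -9/4 + 1/(5*(9 - 3)) = -9/4 + (⅕)/6 = -9/4 + (⅕)*(⅙) = -9/4 + 1/30 = -133/60 ≈ -2.2167)
0*(n(5, -4) + d) = 0*(-4 - 133/60) = 0*(-373/60) = 0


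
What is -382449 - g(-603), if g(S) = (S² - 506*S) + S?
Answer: -1050573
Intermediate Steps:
g(S) = S² - 505*S
-382449 - g(-603) = -382449 - (-603)*(-505 - 603) = -382449 - (-603)*(-1108) = -382449 - 1*668124 = -382449 - 668124 = -1050573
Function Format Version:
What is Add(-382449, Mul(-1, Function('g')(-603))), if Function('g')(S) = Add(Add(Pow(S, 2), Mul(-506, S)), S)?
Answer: -1050573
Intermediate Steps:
Function('g')(S) = Add(Pow(S, 2), Mul(-505, S))
Add(-382449, Mul(-1, Function('g')(-603))) = Add(-382449, Mul(-1, Mul(-603, Add(-505, -603)))) = Add(-382449, Mul(-1, Mul(-603, -1108))) = Add(-382449, Mul(-1, 668124)) = Add(-382449, -668124) = -1050573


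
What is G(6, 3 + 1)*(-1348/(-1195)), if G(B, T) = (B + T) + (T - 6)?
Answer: 10784/1195 ≈ 9.0243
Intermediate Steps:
G(B, T) = -6 + B + 2*T (G(B, T) = (B + T) + (-6 + T) = -6 + B + 2*T)
G(6, 3 + 1)*(-1348/(-1195)) = (-6 + 6 + 2*(3 + 1))*(-1348/(-1195)) = (-6 + 6 + 2*4)*(-1348*(-1/1195)) = (-6 + 6 + 8)*(1348/1195) = 8*(1348/1195) = 10784/1195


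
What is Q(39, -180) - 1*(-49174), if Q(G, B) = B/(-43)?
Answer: 2114662/43 ≈ 49178.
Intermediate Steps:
Q(G, B) = -B/43 (Q(G, B) = B*(-1/43) = -B/43)
Q(39, -180) - 1*(-49174) = -1/43*(-180) - 1*(-49174) = 180/43 + 49174 = 2114662/43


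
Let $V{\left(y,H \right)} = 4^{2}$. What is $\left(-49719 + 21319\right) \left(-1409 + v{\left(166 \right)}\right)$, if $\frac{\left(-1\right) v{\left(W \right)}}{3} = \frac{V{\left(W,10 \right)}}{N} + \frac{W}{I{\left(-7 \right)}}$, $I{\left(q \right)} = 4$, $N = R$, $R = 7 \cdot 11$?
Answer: $\frac{3354821000}{77} \approx 4.3569 \cdot 10^{7}$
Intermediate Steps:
$V{\left(y,H \right)} = 16$
$R = 77$
$N = 77$
$v{\left(W \right)} = - \frac{48}{77} - \frac{3 W}{4}$ ($v{\left(W \right)} = - 3 \left(\frac{16}{77} + \frac{W}{4}\right) = - \frac{48}{77} - \frac{3 W}{4}$)
$\left(-49719 + 21319\right) \left(-1409 + v{\left(166 \right)}\right) = \left(-49719 + 21319\right) \left(-1409 - \frac{19269}{154}\right) = - 28400 \left(-1409 - \frac{19269}{154}\right) = \left(-28400\right) \left(- \frac{236255}{154}\right) = \frac{3354821000}{77}$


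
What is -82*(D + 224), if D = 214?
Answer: -35916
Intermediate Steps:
-82*(D + 224) = -82*(214 + 224) = -82*438 = -35916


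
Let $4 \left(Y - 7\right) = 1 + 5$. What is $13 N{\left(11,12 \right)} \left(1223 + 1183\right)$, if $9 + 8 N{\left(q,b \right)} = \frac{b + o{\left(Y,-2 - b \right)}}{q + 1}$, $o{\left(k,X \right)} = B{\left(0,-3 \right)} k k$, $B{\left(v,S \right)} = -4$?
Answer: $- \frac{2007005}{16} \approx -1.2544 \cdot 10^{5}$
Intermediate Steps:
$Y = \frac{17}{2}$ ($Y = 7 + \frac{1 + 5}{4} = 7 + \frac{1}{4} \cdot 6 = 7 + \frac{3}{2} = \frac{17}{2} \approx 8.5$)
$o{\left(k,X \right)} = - 4 k^{2}$ ($o{\left(k,X \right)} = - 4 k k = - 4 k^{2}$)
$N{\left(q,b \right)} = - \frac{9}{8} + \frac{-289 + b}{8 \left(1 + q\right)}$ ($N{\left(q,b \right)} = - \frac{9}{8} + \frac{\left(b - 4 \left(\frac{17}{2}\right)^{2}\right) \frac{1}{q + 1}}{8} = - \frac{9}{8} + \frac{\left(b - 289\right) \frac{1}{1 + q}}{8} = - \frac{9}{8} + \frac{\left(-289 + b\right) \frac{1}{1 + q}}{8} = - \frac{9}{8} + \frac{\frac{1}{1 + q} \left(-289 + b\right)}{8} = - \frac{9}{8} + \frac{-289 + b}{8 \left(1 + q\right)}$)
$13 N{\left(11,12 \right)} \left(1223 + 1183\right) = 13 \frac{-298 + 12 - 99}{8 \left(1 + 11\right)} \left(1223 + 1183\right) = 13 \frac{-298 + 12 - 99}{8 \cdot 12} \cdot 2406 = 13 \cdot \frac{1}{8} \cdot \frac{1}{12} \left(-385\right) 2406 = 13 \left(- \frac{385}{96}\right) 2406 = \left(- \frac{5005}{96}\right) 2406 = - \frac{2007005}{16}$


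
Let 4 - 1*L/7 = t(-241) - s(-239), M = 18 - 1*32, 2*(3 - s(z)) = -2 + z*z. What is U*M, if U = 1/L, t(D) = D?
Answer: 4/56623 ≈ 7.0643e-5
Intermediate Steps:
s(z) = 4 - z²/2 (s(z) = 3 - (-2 + z*z)/2 = 3 - (-2 + z²)/2 = 3 + (1 - z²/2) = 4 - z²/2)
M = -14 (M = 18 - 32 = -14)
L = -396361/2 (L = 28 - 7*(-241 - (4 - ½*(-239)²)) = 28 - 7*(-241 - (4 - ½*57121)) = 28 - 7*(-241 - (4 - 57121/2)) = 28 - 7*(-241 - 1*(-57113/2)) = 28 - 7*(-241 + 57113/2) = 28 - 7*56631/2 = 28 - 396417/2 = -396361/2 ≈ -1.9818e+5)
U = -2/396361 (U = 1/(-396361/2) = -2/396361 ≈ -5.0459e-6)
U*M = -2/396361*(-14) = 4/56623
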